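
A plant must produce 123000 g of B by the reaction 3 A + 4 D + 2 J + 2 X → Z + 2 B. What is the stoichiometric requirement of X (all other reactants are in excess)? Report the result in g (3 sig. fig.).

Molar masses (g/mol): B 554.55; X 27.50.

6100 g

n(B) = 123000 / 554.55 = 221.8 mol
n(X) = (2/2) × 221.8 = 221.8 mol
mass = 221.8 × 27.50 = 6100 g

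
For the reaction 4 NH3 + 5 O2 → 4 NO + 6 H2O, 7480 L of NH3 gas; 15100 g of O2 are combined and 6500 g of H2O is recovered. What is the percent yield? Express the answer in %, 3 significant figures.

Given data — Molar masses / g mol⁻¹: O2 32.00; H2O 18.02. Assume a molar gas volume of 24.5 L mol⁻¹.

n(NH3) = 7480 / 24.5 = 305.3 mol
n(O2) = 15100 / 32.00 = 471.9 mol
n/ν for NH3 = 305.3/4 = 76.33
n/ν for O2 = 471.9/5 = 94.38
Smallest n/ν is NH3 → limiting reagent.
theoretical n(H2O) = (6/4) × 305.3 = 458.0 mol → 8253 g
% yield = 6500 / 8253 × 100 = 78.76 %

78.8 %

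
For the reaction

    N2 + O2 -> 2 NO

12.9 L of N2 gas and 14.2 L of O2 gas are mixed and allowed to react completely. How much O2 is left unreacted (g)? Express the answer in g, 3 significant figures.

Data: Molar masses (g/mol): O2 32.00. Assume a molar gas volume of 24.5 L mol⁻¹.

1.70 g

n(N2) = 12.90 / 24.5 = 0.5265 mol
n(O2) = 14.20 / 24.5 = 0.5796 mol
n/ν → N2: 0.5265, O2: 0.5796; N2 is limiting.
O2 consumed = (1/1) × 0.5265 = 0.5265 mol
O2 remaining = 0.5796 − 0.5265 = 0.05310 mol
mass = 0.05310 × 32.00 = 1.699 g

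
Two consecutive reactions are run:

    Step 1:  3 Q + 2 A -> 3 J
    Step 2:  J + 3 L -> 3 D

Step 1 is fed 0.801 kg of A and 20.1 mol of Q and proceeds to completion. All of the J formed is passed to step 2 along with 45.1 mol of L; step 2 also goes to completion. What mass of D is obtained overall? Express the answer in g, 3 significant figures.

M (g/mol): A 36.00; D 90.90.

Step 1:
n(A) = 0.8010×1000 / 36.00 = 22.25 mol
n(Q) = 20.10 mol
n/ν → A: 11.13, Q: 6.700; Q is limiting.
n(J) produced = (3/3) × 20.10 = 20.10 mol
Step 2:
n(J) available = 20.10 mol
n(L) = 45.10 mol
n/ν → J: 20.10, L: 15.03; L is limiting.
n(D) = (3/3) × 45.10 = 45.10 mol
mass = 45.10 × 90.90 = 4100 g

4100 g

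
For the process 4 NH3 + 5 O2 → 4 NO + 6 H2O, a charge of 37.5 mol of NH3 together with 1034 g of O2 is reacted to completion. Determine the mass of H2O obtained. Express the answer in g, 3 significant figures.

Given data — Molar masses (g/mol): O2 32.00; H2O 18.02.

n(NH3) = 37.50 mol
n(O2) = 1034 / 32.00 = 32.31 mol
n/ν for NH3 = 37.50/4 = 9.375
n/ν for O2 = 32.31/5 = 6.462
Smallest n/ν is O2 → limiting reagent.
n(H2O) = (6/5) × 32.31 = 38.77 mol
mass = 38.77 × 18.02 = 698.6 g

699 g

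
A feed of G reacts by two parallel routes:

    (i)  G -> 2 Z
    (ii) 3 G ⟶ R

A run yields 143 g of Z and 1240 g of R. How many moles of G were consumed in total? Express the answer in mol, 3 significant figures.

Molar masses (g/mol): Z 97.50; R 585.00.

n(Z) = 143 / 97.50 = 1.467 mol
n(R) = 1240 / 585.00 = 2.120 mol
n(G) via (i) = (1/2)×1.467 = 0.7335 mol
n(G) via (ii) = (3/1)×2.120 = 6.360 mol
total n(G) = 0.7335 + 6.360 = 7.094 mol

7.09 mol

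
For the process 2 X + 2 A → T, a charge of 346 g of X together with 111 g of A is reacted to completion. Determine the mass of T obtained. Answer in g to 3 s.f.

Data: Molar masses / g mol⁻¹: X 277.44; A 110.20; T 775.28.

n(X) = 346.0 / 277.44 = 1.247 mol
n(A) = 111.0 / 110.20 = 1.007 mol
n/ν for X = 1.247/2 = 0.6235
n/ν for A = 1.007/2 = 0.5035
Smallest n/ν is A → limiting reagent.
n(T) = (1/2) × 1.007 = 0.5035 mol
mass = 0.5035 × 775.28 = 390.4 g

390 g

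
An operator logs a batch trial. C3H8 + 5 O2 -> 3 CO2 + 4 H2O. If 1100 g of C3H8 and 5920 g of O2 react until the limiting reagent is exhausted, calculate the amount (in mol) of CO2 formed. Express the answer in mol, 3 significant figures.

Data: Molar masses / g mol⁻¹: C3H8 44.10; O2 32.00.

n(C3H8) = 1100 / 44.10 = 24.94 mol
n(O2) = 5920 / 32.00 = 185.0 mol
n/ν for C3H8 = 24.94/1 = 24.94
n/ν for O2 = 185.0/5 = 37.00
Smallest n/ν is C3H8 → limiting reagent.
n(CO2) = (3/1) × 24.94 = 74.82 mol

74.8 mol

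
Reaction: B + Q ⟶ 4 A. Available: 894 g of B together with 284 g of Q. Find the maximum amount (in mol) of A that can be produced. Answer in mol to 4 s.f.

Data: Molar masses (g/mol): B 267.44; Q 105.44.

10.77 mol

n(B) = 894.0 / 267.44 = 3.343 mol
n(Q) = 284.0 / 105.44 = 2.693 mol
n/ν for B = 3.343/1 = 3.343
n/ν for Q = 2.693/1 = 2.693
Smallest n/ν is Q → limiting reagent.
n(A) = (4/1) × 2.693 = 10.77 mol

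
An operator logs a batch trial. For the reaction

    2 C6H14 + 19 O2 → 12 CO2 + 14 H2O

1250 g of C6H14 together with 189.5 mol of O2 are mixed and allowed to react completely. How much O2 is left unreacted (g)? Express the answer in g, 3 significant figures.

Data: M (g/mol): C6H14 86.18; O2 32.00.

n(C6H14) = 1250 / 86.18 = 14.50 mol
n(O2) = 189.5 mol
n/ν → C6H14: 7.250, O2: 9.974; C6H14 is limiting.
O2 consumed = (19/2) × 14.50 = 137.8 mol
O2 remaining = 189.5 − 137.8 = 51.70 mol
mass = 51.70 × 32.00 = 1654 g

1650 g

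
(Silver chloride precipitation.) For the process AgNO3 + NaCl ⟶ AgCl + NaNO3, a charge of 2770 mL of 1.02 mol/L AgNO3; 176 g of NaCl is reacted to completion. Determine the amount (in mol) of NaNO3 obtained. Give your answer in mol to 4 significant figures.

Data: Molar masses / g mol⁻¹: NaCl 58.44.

2.825 mol

n(AgNO3) = 1.02 × 2770/1000 = 2.825 mol
n(NaCl) = 176.0 / 58.44 = 3.012 mol
n/ν for AgNO3 = 2.825/1 = 2.825
n/ν for NaCl = 3.012/1 = 3.012
Smallest n/ν is AgNO3 → limiting reagent.
n(NaNO3) = (1/1) × 2.825 = 2.825 mol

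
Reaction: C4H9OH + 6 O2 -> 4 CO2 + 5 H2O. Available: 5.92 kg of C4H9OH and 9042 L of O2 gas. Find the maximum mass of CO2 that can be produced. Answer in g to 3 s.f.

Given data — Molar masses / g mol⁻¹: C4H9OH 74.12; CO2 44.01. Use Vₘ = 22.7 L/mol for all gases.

11700 g

n(C4H9OH) = 5.920×1000 / 74.12 = 79.87 mol
n(O2) = 9042 / 22.7 = 398.3 mol
n/ν for C4H9OH = 79.87/1 = 79.87
n/ν for O2 = 398.3/6 = 66.38
Smallest n/ν is O2 → limiting reagent.
n(CO2) = (4/6) × 398.3 = 265.5 mol
mass = 265.5 × 44.01 = 11680 g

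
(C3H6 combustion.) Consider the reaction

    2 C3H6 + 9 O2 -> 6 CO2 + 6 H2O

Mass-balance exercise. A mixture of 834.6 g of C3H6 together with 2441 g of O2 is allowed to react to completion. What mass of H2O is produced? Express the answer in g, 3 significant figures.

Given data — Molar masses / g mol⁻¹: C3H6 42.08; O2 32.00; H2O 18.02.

916 g

n(C3H6) = 834.6 / 42.08 = 19.83 mol
n(O2) = 2441 / 32.00 = 76.28 mol
n/ν → C3H6: 9.915, O2: 8.476; O2 is limiting.
n(H2O) = (6/9) × 76.28 = 50.85 mol
mass = 50.85 × 18.02 = 916.3 g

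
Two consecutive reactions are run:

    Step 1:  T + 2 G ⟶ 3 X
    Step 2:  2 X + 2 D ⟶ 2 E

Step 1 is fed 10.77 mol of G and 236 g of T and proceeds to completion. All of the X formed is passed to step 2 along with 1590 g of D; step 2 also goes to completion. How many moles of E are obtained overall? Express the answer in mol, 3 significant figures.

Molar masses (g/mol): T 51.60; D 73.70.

13.7 mol

Step 1:
n(G) = 10.77 mol
n(T) = 236.0 / 51.60 = 4.574 mol
n/ν → G: 5.385, T: 4.574; T is limiting.
n(X) produced = (3/1) × 4.574 = 13.72 mol
Step 2:
n(X) available = 13.72 mol
n(D) = 1590 / 73.70 = 21.57 mol
n/ν → X: 6.860, D: 10.79; X is limiting.
n(E) = (2/2) × 13.72 = 13.72 mol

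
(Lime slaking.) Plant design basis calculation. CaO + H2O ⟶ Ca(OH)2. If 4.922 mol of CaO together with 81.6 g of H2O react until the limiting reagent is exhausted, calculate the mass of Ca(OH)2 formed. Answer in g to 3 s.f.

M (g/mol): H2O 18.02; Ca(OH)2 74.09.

336 g

n(CaO) = 4.922 mol
n(H2O) = 81.60 / 18.02 = 4.528 mol
n/ν for CaO = 4.922/1 = 4.922
n/ν for H2O = 4.528/1 = 4.528
Smallest n/ν is H2O → limiting reagent.
n(Ca(OH)2) = (1/1) × 4.528 = 4.528 mol
mass = 4.528 × 74.09 = 335.5 g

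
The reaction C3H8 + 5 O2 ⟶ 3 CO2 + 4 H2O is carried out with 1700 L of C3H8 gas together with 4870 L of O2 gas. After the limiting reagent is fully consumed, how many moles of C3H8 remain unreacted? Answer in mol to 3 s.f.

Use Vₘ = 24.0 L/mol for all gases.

n(C3H8) = 1700 / 24.0 = 70.83 mol
n(O2) = 4870 / 24.0 = 202.9 mol
n/ν → C3H8: 70.83, O2: 40.58; O2 is limiting.
C3H8 consumed = (1/5) × 202.9 = 40.58 mol
C3H8 remaining = 70.83 − 40.58 = 30.25 mol

30.3 mol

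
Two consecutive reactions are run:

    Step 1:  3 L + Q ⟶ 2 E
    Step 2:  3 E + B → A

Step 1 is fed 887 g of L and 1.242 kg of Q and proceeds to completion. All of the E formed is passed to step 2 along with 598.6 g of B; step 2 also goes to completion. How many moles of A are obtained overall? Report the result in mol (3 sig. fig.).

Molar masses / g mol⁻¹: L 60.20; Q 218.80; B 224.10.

2.67 mol

Step 1:
n(L) = 887.0 / 60.20 = 14.73 mol
n(Q) = 1.242×1000 / 218.80 = 5.676 mol
n/ν for L = 14.73/3 = 4.910
n/ν for Q = 5.676/1 = 5.676
Smallest n/ν is L → limiting reagent.
n(E) produced = (2/3) × 14.73 = 9.820 mol
Step 2:
n(E) available = 9.820 mol
n(B) = 598.6 / 224.10 = 2.671 mol
n/ν for E = 9.820/3 = 3.273
n/ν for B = 2.671/1 = 2.671
Smallest n/ν is B → limiting reagent.
n(A) = (1/1) × 2.671 = 2.671 mol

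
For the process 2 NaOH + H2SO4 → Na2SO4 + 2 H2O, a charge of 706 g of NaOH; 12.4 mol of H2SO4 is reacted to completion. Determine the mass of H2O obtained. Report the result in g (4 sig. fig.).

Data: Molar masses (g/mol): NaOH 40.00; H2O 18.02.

318.1 g

n(NaOH) = 706.0 / 40.00 = 17.65 mol
n(H2SO4) = 12.40 mol
n/ν for NaOH = 17.65/2 = 8.825
n/ν for H2SO4 = 12.40/1 = 12.40
Smallest n/ν is NaOH → limiting reagent.
n(H2O) = (2/2) × 17.65 = 17.65 mol
mass = 17.65 × 18.02 = 318.1 g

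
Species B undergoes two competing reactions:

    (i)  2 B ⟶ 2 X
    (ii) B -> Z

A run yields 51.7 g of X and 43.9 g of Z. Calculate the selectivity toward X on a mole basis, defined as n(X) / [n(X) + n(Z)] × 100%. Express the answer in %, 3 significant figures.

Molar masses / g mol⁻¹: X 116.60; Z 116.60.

54.1 %

n(X) = 51.7 / 116.60 = 0.4434 mol
n(Z) = 43.9 / 116.60 = 0.3765 mol
selectivity = 0.4434/(0.4434+0.3765) × 100 = 54.08 %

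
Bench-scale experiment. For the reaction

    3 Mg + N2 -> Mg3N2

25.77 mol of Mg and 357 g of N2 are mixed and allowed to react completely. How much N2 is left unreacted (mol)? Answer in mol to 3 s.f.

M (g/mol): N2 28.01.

4.16 mol

n(Mg) = 25.77 mol
n(N2) = 357.0 / 28.01 = 12.75 mol
n/ν for Mg = 25.77/3 = 8.590
n/ν for N2 = 12.75/1 = 12.75
Smallest n/ν is Mg → limiting reagent.
N2 consumed = (1/3) × 25.77 = 8.590 mol
N2 remaining = 12.75 − 8.590 = 4.160 mol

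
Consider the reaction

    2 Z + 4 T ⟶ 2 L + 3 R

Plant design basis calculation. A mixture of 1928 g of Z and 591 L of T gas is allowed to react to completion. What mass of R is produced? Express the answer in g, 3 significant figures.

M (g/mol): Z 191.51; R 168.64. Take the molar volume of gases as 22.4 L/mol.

2550 g

n(Z) = 1928 / 191.51 = 10.07 mol
n(T) = 591.0 / 22.4 = 26.38 mol
n/ν for Z = 10.07/2 = 5.035
n/ν for T = 26.38/4 = 6.595
Smallest n/ν is Z → limiting reagent.
n(R) = (3/2) × 10.07 = 15.11 mol
mass = 15.11 × 168.64 = 2548 g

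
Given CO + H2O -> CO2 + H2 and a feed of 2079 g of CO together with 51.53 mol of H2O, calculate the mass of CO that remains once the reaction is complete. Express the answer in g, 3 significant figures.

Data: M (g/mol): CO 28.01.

n(CO) = 2079 / 28.01 = 74.22 mol
n(H2O) = 51.53 mol
n/ν for CO = 74.22/1 = 74.22
n/ν for H2O = 51.53/1 = 51.53
Smallest n/ν is H2O → limiting reagent.
CO consumed = (1/1) × 51.53 = 51.53 mol
CO remaining = 74.22 − 51.53 = 22.69 mol
mass = 22.69 × 28.01 = 635.5 g

636 g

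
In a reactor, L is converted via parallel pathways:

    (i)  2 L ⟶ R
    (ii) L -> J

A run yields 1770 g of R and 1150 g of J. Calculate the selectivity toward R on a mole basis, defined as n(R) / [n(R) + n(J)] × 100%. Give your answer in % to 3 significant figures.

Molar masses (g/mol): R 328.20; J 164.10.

43.5 %

n(R) = 1770 / 328.20 = 5.393 mol
n(J) = 1150 / 164.10 = 7.008 mol
selectivity = 5.393/(5.393+7.008) × 100 = 43.49 %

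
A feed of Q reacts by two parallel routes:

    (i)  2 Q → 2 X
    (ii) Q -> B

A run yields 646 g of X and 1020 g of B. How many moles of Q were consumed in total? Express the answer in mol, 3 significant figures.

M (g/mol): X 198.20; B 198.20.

n(X) = 646 / 198.20 = 3.259 mol
n(B) = 1020 / 198.20 = 5.146 mol
n(Q) via (i) = (2/2)×3.259 = 3.259 mol
n(Q) via (ii) = (1/1)×5.146 = 5.146 mol
total n(Q) = 3.259 + 5.146 = 8.405 mol

8.41 mol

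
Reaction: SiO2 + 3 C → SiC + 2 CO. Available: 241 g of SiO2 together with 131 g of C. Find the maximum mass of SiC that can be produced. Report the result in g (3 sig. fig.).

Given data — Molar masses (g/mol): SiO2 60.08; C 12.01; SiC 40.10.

n(SiO2) = 241.0 / 60.08 = 4.011 mol
n(C) = 131.0 / 12.01 = 10.91 mol
n/ν for SiO2 = 4.011/1 = 4.011
n/ν for C = 10.91/3 = 3.637
Smallest n/ν is C → limiting reagent.
n(SiC) = (1/3) × 10.91 = 3.637 mol
mass = 3.637 × 40.10 = 145.8 g

146 g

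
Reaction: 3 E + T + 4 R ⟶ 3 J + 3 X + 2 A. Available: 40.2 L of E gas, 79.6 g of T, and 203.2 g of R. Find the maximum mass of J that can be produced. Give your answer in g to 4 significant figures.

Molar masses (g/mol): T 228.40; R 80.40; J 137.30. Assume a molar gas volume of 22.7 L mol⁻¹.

n(E) = 40.20 / 22.7 = 1.771 mol
n(T) = 79.60 / 228.40 = 0.3485 mol
n(R) = 203.2 / 80.40 = 2.527 mol
n/ν for E = 1.771/3 = 0.5903
n/ν for T = 0.3485/1 = 0.3485
n/ν for R = 2.527/4 = 0.6318
Smallest n/ν is T → limiting reagent.
n(J) = (3/1) × 0.3485 = 1.046 mol
mass = 1.046 × 137.30 = 143.6 g

143.6 g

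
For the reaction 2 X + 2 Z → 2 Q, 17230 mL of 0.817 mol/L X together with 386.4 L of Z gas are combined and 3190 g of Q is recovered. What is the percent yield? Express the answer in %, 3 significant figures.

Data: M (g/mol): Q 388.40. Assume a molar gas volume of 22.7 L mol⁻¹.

58.3 %

n(X) = 0.817 × 17230/1000 = 14.08 mol
n(Z) = 386.4 / 22.7 = 17.02 mol
n/ν → X: 7.040, Z: 8.510; X is limiting.
theoretical n(Q) = (2/2) × 14.08 = 14.08 mol → 5469 g
% yield = 3190 / 5469 × 100 = 58.33 %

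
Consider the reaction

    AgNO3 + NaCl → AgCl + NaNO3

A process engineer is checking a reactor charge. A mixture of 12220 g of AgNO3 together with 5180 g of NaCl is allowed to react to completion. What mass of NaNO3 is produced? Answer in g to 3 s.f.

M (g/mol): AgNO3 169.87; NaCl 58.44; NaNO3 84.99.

6110 g

n(AgNO3) = 12220 / 169.87 = 71.94 mol
n(NaCl) = 5180 / 58.44 = 88.64 mol
n/ν → AgNO3: 71.94, NaCl: 88.64; AgNO3 is limiting.
n(NaNO3) = (1/1) × 71.94 = 71.94 mol
mass = 71.94 × 84.99 = 6114 g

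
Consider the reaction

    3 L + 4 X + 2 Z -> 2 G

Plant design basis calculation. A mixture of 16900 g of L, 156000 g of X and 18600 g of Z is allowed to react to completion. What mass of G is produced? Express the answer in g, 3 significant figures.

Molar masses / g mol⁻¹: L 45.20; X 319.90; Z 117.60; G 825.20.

n(L) = 16900 / 45.20 = 373.9 mol
n(X) = 156000 / 319.90 = 487.7 mol
n(Z) = 18600 / 117.60 = 158.2 mol
n/ν for L = 373.9/3 = 124.6
n/ν for X = 487.7/4 = 121.9
n/ν for Z = 158.2/2 = 79.10
Smallest n/ν is Z → limiting reagent.
n(G) = (2/2) × 158.2 = 158.2 mol
mass = 158.2 × 825.20 = 130500 g

131000 g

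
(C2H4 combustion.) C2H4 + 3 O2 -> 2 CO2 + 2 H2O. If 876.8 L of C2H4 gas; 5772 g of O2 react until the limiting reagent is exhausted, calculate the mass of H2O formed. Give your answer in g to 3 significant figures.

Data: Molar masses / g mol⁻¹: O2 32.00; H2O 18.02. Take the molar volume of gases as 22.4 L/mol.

n(C2H4) = 876.8 / 22.4 = 39.14 mol
n(O2) = 5772 / 32.00 = 180.4 mol
n/ν for C2H4 = 39.14/1 = 39.14
n/ν for O2 = 180.4/3 = 60.13
Smallest n/ν is C2H4 → limiting reagent.
n(H2O) = (2/1) × 39.14 = 78.28 mol
mass = 78.28 × 18.02 = 1411 g

1410 g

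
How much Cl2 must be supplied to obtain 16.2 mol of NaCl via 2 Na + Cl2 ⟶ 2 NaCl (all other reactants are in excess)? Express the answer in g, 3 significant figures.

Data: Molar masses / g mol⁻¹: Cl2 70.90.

574 g

n(NaCl) = 16.20 mol
n(Cl2) = (1/2) × 16.20 = 8.100 mol
mass = 8.100 × 70.90 = 574.3 g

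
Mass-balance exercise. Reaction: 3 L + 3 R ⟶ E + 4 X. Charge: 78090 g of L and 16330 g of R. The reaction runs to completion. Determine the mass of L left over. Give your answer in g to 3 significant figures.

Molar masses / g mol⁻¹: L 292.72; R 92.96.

26700 g

n(L) = 78090 / 292.72 = 266.8 mol
n(R) = 16330 / 92.96 = 175.7 mol
n/ν for L = 266.8/3 = 88.93
n/ν for R = 175.7/3 = 58.57
Smallest n/ν is R → limiting reagent.
L consumed = (3/3) × 175.7 = 175.7 mol
L remaining = 266.8 − 175.7 = 91.10 mol
mass = 91.10 × 292.72 = 26670 g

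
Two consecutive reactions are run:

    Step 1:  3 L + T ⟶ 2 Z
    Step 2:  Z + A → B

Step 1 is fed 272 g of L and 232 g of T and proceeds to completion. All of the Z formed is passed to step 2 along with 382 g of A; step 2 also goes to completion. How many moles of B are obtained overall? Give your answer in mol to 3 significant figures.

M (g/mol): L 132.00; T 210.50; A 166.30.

Step 1:
n(L) = 272.0 / 132.00 = 2.061 mol
n(T) = 232.0 / 210.50 = 1.102 mol
n/ν → L: 0.6870, T: 1.102; L is limiting.
n(Z) produced = (2/3) × 2.061 = 1.374 mol
Step 2:
n(Z) available = 1.374 mol
n(A) = 382.0 / 166.30 = 2.297 mol
n/ν → Z: 1.374, A: 2.297; Z is limiting.
n(B) = (1/1) × 1.374 = 1.374 mol

1.37 mol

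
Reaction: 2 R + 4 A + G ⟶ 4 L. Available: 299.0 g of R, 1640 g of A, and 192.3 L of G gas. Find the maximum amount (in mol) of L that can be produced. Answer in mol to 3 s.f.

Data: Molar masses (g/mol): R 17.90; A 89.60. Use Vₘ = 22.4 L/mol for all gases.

18.3 mol

n(R) = 299.0 / 17.90 = 16.70 mol
n(A) = 1640 / 89.60 = 18.30 mol
n(G) = 192.3 / 22.4 = 8.585 mol
n/ν for R = 16.70/2 = 8.350
n/ν for A = 18.30/4 = 4.575
n/ν for G = 8.585/1 = 8.585
Smallest n/ν is A → limiting reagent.
n(L) = (4/4) × 18.30 = 18.30 mol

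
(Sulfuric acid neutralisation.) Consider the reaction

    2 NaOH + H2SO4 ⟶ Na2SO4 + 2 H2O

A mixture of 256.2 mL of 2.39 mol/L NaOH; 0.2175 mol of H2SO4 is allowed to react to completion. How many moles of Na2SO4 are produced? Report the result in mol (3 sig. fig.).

n(NaOH) = 2.39 × 256.2/1000 = 0.6123 mol
n(H2SO4) = 0.2175 mol
n/ν → NaOH: 0.3062, H2SO4: 0.2175; H2SO4 is limiting.
n(Na2SO4) = (1/1) × 0.2175 = 0.2175 mol

0.218 mol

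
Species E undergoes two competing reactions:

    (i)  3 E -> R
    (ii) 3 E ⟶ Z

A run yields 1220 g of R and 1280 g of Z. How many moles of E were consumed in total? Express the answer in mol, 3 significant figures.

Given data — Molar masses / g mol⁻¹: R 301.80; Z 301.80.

24.9 mol

n(R) = 1220 / 301.80 = 4.042 mol
n(Z) = 1280 / 301.80 = 4.241 mol
n(E) via (i) = (3/1)×4.042 = 12.13 mol
n(E) via (ii) = (3/1)×4.241 = 12.72 mol
total n(E) = 12.13 + 12.72 = 24.85 mol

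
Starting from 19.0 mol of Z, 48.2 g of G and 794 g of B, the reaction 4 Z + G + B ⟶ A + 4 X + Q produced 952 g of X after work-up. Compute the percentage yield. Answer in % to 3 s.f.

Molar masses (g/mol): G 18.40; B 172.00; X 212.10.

n(Z) = 19.00 mol
n(G) = 48.20 / 18.40 = 2.620 mol
n(B) = 794.0 / 172.00 = 4.616 mol
n/ν for Z = 19.00/4 = 4.750
n/ν for G = 2.620/1 = 2.620
n/ν for B = 4.616/1 = 4.616
Smallest n/ν is G → limiting reagent.
theoretical n(X) = (4/1) × 2.620 = 10.48 mol → 2223 g
% yield = 952 / 2223 × 100 = 42.83 %

42.8 %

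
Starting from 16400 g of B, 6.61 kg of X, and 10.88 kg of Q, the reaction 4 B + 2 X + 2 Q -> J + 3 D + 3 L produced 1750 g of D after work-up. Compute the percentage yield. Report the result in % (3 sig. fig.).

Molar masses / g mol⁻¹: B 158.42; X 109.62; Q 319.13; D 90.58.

n(B) = 16400 / 158.42 = 103.5 mol
n(X) = 6.610×1000 / 109.62 = 60.30 mol
n(Q) = 10.88×1000 / 319.13 = 34.09 mol
n/ν for B = 103.5/4 = 25.88
n/ν for X = 60.30/2 = 30.15
n/ν for Q = 34.09/2 = 17.05
Smallest n/ν is Q → limiting reagent.
theoretical n(D) = (3/2) × 34.09 = 51.14 mol → 4632 g
% yield = 1750 / 4632 × 100 = 37.78 %

37.8 %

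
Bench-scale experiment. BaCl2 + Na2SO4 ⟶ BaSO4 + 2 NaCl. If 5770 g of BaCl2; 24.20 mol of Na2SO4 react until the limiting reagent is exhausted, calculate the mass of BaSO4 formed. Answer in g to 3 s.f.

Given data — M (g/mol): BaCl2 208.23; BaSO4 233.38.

5650 g

n(BaCl2) = 5770 / 208.23 = 27.71 mol
n(Na2SO4) = 24.20 mol
n/ν → BaCl2: 27.71, Na2SO4: 24.20; Na2SO4 is limiting.
n(BaSO4) = (1/1) × 24.20 = 24.20 mol
mass = 24.20 × 233.38 = 5648 g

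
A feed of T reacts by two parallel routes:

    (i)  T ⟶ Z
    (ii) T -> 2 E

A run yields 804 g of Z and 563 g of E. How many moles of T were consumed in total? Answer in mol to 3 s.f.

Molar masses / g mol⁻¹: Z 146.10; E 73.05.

n(Z) = 804 / 146.10 = 5.503 mol
n(E) = 563 / 73.05 = 7.707 mol
n(T) via (i) = (1/1)×5.503 = 5.503 mol
n(T) via (ii) = (1/2)×7.707 = 3.854 mol
total n(T) = 5.503 + 3.854 = 9.357 mol

9.36 mol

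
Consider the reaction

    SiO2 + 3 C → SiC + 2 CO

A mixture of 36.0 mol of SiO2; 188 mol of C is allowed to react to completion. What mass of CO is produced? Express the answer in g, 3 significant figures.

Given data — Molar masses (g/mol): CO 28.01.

n(SiO2) = 36.00 mol
n(C) = 188.0 mol
n/ν for SiO2 = 36.00/1 = 36.00
n/ν for C = 188.0/3 = 62.67
Smallest n/ν is SiO2 → limiting reagent.
n(CO) = (2/1) × 36.00 = 72.00 mol
mass = 72.00 × 28.01 = 2017 g

2020 g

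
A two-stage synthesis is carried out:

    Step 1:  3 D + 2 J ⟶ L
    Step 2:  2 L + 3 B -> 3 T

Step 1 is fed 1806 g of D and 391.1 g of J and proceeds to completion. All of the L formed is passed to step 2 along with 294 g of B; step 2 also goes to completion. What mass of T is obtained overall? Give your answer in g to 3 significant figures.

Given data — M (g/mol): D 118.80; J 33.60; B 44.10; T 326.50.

Step 1:
n(D) = 1806 / 118.80 = 15.20 mol
n(J) = 391.1 / 33.60 = 11.64 mol
n/ν for D = 15.20/3 = 5.067
n/ν for J = 11.64/2 = 5.820
Smallest n/ν is D → limiting reagent.
n(L) produced = (1/3) × 15.20 = 5.067 mol
Step 2:
n(L) available = 5.067 mol
n(B) = 294.0 / 44.10 = 6.667 mol
n/ν for L = 5.067/2 = 2.534
n/ν for B = 6.667/3 = 2.222
Smallest n/ν is B → limiting reagent.
n(T) = (3/3) × 6.667 = 6.667 mol
mass = 6.667 × 326.50 = 2177 g

2180 g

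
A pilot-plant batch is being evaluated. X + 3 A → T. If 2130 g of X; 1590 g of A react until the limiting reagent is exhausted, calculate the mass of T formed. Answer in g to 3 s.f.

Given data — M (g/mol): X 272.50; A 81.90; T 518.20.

n(X) = 2130 / 272.50 = 7.817 mol
n(A) = 1590 / 81.90 = 19.41 mol
n/ν for X = 7.817/1 = 7.817
n/ν for A = 19.41/3 = 6.470
Smallest n/ν is A → limiting reagent.
n(T) = (1/3) × 19.41 = 6.470 mol
mass = 6.470 × 518.20 = 3353 g

3350 g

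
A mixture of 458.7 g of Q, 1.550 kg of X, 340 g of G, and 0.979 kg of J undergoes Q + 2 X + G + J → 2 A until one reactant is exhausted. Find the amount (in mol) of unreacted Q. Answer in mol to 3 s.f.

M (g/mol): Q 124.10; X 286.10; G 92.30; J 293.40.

n(Q) = 458.7 / 124.10 = 3.696 mol
n(X) = 1.550×1000 / 286.10 = 5.418 mol
n(G) = 340.0 / 92.30 = 3.684 mol
n(J) = 0.9790×1000 / 293.40 = 3.337 mol
n/ν → Q: 3.696, X: 2.709, G: 3.684, J: 3.337; X is limiting.
Q consumed = (1/2) × 5.418 = 2.709 mol
Q remaining = 3.696 − 2.709 = 0.9870 mol

0.987 mol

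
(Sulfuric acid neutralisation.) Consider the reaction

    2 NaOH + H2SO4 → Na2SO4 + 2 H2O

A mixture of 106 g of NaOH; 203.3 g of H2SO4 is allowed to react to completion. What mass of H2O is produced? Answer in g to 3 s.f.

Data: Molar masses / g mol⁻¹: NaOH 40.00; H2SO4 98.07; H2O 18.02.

n(NaOH) = 106.0 / 40.00 = 2.650 mol
n(H2SO4) = 203.3 / 98.07 = 2.073 mol
n/ν for NaOH = 2.650/2 = 1.325
n/ν for H2SO4 = 2.073/1 = 2.073
Smallest n/ν is NaOH → limiting reagent.
n(H2O) = (2/2) × 2.650 = 2.650 mol
mass = 2.650 × 18.02 = 47.75 g

47.8 g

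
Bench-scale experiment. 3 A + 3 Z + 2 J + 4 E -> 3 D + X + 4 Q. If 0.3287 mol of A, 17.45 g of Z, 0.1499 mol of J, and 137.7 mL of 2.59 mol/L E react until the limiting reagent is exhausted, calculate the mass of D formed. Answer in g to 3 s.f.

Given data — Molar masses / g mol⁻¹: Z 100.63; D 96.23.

n(A) = 0.3287 mol
n(Z) = 17.45 / 100.63 = 0.1734 mol
n(J) = 0.1499 mol
n(E) = 2.59 × 137.7/1000 = 0.3566 mol
n/ν for A = 0.3287/3 = 0.1096
n/ν for Z = 0.1734/3 = 0.05780
n/ν for J = 0.1499/2 = 0.07495
n/ν for E = 0.3566/4 = 0.08915
Smallest n/ν is Z → limiting reagent.
n(D) = (3/3) × 0.1734 = 0.1734 mol
mass = 0.1734 × 96.23 = 16.69 g

16.7 g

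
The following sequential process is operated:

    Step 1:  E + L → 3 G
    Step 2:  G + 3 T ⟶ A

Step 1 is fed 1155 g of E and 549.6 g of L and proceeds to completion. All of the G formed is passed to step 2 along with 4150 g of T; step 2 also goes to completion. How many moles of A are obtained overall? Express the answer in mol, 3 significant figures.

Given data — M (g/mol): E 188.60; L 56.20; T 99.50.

Step 1:
n(E) = 1155 / 188.60 = 6.124 mol
n(L) = 549.6 / 56.20 = 9.779 mol
n/ν → E: 6.124, L: 9.779; E is limiting.
n(G) produced = (3/1) × 6.124 = 18.37 mol
Step 2:
n(G) available = 18.37 mol
n(T) = 4150 / 99.50 = 41.71 mol
n/ν → G: 18.37, T: 13.90; T is limiting.
n(A) = (1/3) × 41.71 = 13.90 mol

13.9 mol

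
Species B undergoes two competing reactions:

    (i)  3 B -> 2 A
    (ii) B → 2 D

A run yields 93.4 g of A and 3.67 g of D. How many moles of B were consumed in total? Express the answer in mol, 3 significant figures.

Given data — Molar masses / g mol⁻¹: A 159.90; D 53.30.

0.911 mol

n(A) = 93.4 / 159.90 = 0.5841 mol
n(D) = 3.67 / 53.30 = 0.06886 mol
n(B) via (i) = (3/2)×0.5841 = 0.8762 mol
n(B) via (ii) = (1/2)×0.06886 = 0.03443 mol
total n(B) = 0.8762 + 0.03443 = 0.9106 mol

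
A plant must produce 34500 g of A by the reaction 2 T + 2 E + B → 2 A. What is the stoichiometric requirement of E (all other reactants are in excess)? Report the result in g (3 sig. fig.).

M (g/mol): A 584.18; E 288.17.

17000 g

n(A) = 34500 / 584.18 = 59.06 mol
n(E) = (2/2) × 59.06 = 59.06 mol
mass = 59.06 × 288.17 = 17020 g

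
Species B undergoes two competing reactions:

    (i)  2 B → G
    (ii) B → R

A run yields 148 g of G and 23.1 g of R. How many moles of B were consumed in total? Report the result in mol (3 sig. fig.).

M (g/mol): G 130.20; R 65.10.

n(G) = 148 / 130.20 = 1.137 mol
n(R) = 23.1 / 65.10 = 0.3548 mol
n(B) via (i) = (2/1)×1.137 = 2.274 mol
n(B) via (ii) = (1/1)×0.3548 = 0.3548 mol
total n(B) = 2.274 + 0.3548 = 2.629 mol

2.63 mol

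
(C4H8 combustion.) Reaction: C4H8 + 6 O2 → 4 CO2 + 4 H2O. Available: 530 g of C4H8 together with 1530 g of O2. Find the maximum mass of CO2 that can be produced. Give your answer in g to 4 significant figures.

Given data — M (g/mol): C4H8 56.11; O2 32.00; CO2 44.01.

1403 g

n(C4H8) = 530.0 / 56.11 = 9.446 mol
n(O2) = 1530 / 32.00 = 47.81 mol
n/ν for C4H8 = 9.446/1 = 9.446
n/ν for O2 = 47.81/6 = 7.968
Smallest n/ν is O2 → limiting reagent.
n(CO2) = (4/6) × 47.81 = 31.87 mol
mass = 31.87 × 44.01 = 1403 g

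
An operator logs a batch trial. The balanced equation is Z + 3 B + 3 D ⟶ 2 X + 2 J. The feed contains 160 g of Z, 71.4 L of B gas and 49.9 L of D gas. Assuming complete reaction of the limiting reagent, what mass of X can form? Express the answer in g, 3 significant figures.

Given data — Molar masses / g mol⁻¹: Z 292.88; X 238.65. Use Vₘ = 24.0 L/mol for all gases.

n(Z) = 160.0 / 292.88 = 0.5463 mol
n(B) = 71.40 / 24.0 = 2.975 mol
n(D) = 49.90 / 24.0 = 2.079 mol
n/ν for Z = 0.5463/1 = 0.5463
n/ν for B = 2.975/3 = 0.9917
n/ν for D = 2.079/3 = 0.6930
Smallest n/ν is Z → limiting reagent.
n(X) = (2/1) × 0.5463 = 1.093 mol
mass = 1.093 × 238.65 = 260.8 g

261 g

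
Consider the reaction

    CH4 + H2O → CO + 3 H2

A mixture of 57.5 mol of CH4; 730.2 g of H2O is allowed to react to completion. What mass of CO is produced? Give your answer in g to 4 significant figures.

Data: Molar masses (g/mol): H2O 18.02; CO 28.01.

1135 g

n(CH4) = 57.50 mol
n(H2O) = 730.2 / 18.02 = 40.52 mol
n/ν for CH4 = 57.50/1 = 57.50
n/ν for H2O = 40.52/1 = 40.52
Smallest n/ν is H2O → limiting reagent.
n(CO) = (1/1) × 40.52 = 40.52 mol
mass = 40.52 × 28.01 = 1135 g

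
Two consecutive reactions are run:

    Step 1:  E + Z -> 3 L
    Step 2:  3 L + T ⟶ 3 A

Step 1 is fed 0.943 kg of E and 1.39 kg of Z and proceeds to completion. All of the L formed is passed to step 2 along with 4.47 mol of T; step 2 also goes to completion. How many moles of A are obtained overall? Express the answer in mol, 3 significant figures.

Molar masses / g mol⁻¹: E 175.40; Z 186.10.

Step 1:
n(E) = 0.9430×1000 / 175.40 = 5.376 mol
n(Z) = 1.390×1000 / 186.10 = 7.469 mol
n/ν for E = 5.376/1 = 5.376
n/ν for Z = 7.469/1 = 7.469
Smallest n/ν is E → limiting reagent.
n(L) produced = (3/1) × 5.376 = 16.13 mol
Step 2:
n(L) available = 16.13 mol
n(T) = 4.470 mol
n/ν for L = 16.13/3 = 5.377
n/ν for T = 4.470/1 = 4.470
Smallest n/ν is T → limiting reagent.
n(A) = (3/1) × 4.470 = 13.41 mol

13.4 mol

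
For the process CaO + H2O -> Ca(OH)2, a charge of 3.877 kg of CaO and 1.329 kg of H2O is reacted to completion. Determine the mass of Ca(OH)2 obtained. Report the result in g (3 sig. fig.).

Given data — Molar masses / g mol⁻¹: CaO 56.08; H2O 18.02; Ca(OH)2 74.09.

n(CaO) = 3.877×1000 / 56.08 = 69.13 mol
n(H2O) = 1.329×1000 / 18.02 = 73.75 mol
n/ν → CaO: 69.13, H2O: 73.75; CaO is limiting.
n(Ca(OH)2) = (1/1) × 69.13 = 69.13 mol
mass = 69.13 × 74.09 = 5122 g

5120 g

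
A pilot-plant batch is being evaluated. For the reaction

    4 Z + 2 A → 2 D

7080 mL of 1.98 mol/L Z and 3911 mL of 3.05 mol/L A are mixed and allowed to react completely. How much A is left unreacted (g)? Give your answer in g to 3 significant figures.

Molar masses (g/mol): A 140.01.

n(Z) = 1.98 × 7080/1000 = 14.02 mol
n(A) = 3.05 × 3911/1000 = 11.93 mol
n/ν for Z = 14.02/4 = 3.505
n/ν for A = 11.93/2 = 5.965
Smallest n/ν is Z → limiting reagent.
A consumed = (2/4) × 14.02 = 7.010 mol
A remaining = 11.93 − 7.010 = 4.920 mol
mass = 4.920 × 140.01 = 688.8 g

689 g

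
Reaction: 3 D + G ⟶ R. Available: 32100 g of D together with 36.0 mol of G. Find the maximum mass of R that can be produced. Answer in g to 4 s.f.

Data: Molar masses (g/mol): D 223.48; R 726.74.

26160 g

n(D) = 32100 / 223.48 = 143.6 mol
n(G) = 36.00 mol
n/ν → D: 47.87, G: 36.00; G is limiting.
n(R) = (1/1) × 36.00 = 36.00 mol
mass = 36.00 × 726.74 = 26160 g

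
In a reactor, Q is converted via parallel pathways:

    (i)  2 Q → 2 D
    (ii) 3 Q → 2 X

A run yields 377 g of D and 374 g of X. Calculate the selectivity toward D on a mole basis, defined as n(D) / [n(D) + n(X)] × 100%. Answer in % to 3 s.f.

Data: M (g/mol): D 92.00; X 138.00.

60.2 %

n(D) = 377 / 92.00 = 4.098 mol
n(X) = 374 / 138.00 = 2.710 mol
selectivity = 4.098/(4.098+2.710) × 100 = 60.19 %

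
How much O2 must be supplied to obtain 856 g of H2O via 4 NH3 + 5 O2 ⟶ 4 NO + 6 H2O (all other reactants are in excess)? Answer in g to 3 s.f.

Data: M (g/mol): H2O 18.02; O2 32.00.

n(H2O) = 856 / 18.02 = 47.50 mol
n(O2) = (5/6) × 47.50 = 39.58 mol
mass = 39.58 × 32.00 = 1267 g

1270 g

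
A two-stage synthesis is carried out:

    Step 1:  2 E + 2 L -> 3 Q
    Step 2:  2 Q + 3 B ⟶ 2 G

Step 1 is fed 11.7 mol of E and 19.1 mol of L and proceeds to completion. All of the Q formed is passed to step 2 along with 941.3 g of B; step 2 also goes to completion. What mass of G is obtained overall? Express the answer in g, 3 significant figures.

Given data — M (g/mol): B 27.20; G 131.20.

Step 1:
n(E) = 11.70 mol
n(L) = 19.10 mol
n/ν for E = 11.70/2 = 5.850
n/ν for L = 19.10/2 = 9.550
Smallest n/ν is E → limiting reagent.
n(Q) produced = (3/2) × 11.70 = 17.55 mol
Step 2:
n(Q) available = 17.55 mol
n(B) = 941.3 / 27.20 = 34.61 mol
n/ν for Q = 17.55/2 = 8.775
n/ν for B = 34.61/3 = 11.54
Smallest n/ν is Q → limiting reagent.
n(G) = (2/2) × 17.55 = 17.55 mol
mass = 17.55 × 131.20 = 2303 g

2300 g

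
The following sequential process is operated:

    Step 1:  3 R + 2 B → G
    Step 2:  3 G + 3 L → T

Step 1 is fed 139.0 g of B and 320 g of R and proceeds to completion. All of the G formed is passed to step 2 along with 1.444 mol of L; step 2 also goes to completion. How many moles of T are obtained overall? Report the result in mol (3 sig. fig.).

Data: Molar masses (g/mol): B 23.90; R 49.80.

Step 1:
n(B) = 139.0 / 23.90 = 5.816 mol
n(R) = 320.0 / 49.80 = 6.426 mol
n/ν for B = 5.816/2 = 2.908
n/ν for R = 6.426/3 = 2.142
Smallest n/ν is R → limiting reagent.
n(G) produced = (1/3) × 6.426 = 2.142 mol
Step 2:
n(G) available = 2.142 mol
n(L) = 1.444 mol
n/ν for G = 2.142/3 = 0.7140
n/ν for L = 1.444/3 = 0.4813
Smallest n/ν is L → limiting reagent.
n(T) = (1/3) × 1.444 = 0.4813 mol

0.481 mol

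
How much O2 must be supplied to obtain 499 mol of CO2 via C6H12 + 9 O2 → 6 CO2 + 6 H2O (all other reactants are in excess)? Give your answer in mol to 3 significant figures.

749 mol

n(CO2) = 499.0 mol
n(O2) = (9/6) × 499.0 = 748.5 mol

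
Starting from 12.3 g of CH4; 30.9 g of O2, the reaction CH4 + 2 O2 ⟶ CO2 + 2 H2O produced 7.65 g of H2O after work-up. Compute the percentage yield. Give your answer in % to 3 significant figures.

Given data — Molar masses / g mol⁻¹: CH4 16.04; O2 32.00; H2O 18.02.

n(CH4) = 12.30 / 16.04 = 0.7668 mol
n(O2) = 30.90 / 32.00 = 0.9656 mol
n/ν for CH4 = 0.7668/1 = 0.7668
n/ν for O2 = 0.9656/2 = 0.4828
Smallest n/ν is O2 → limiting reagent.
theoretical n(H2O) = (2/2) × 0.9656 = 0.9656 mol → 17.40 g
% yield = 7.65 / 17.40 × 100 = 43.97 %

44.0 %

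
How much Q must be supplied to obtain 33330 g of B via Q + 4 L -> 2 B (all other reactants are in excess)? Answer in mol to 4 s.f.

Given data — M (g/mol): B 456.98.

n(B) = 33330 / 456.98 = 72.94 mol
n(Q) = (1/2) × 72.94 = 36.47 mol

36.47 mol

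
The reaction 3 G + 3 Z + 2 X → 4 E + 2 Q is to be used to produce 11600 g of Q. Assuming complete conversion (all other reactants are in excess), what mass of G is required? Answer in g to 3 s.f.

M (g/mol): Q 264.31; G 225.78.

14900 g

n(Q) = 11600 / 264.31 = 43.89 mol
n(G) = (3/2) × 43.89 = 65.84 mol
mass = 65.84 × 225.78 = 14870 g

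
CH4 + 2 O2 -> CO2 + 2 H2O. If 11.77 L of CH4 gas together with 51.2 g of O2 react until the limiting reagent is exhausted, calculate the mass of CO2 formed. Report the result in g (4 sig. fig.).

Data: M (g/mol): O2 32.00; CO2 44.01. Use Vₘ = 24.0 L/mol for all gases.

21.58 g

n(CH4) = 11.77 / 24.0 = 0.4904 mol
n(O2) = 51.20 / 32.00 = 1.600 mol
n/ν for CH4 = 0.4904/1 = 0.4904
n/ν for O2 = 1.600/2 = 0.8000
Smallest n/ν is CH4 → limiting reagent.
n(CO2) = (1/1) × 0.4904 = 0.4904 mol
mass = 0.4904 × 44.01 = 21.58 g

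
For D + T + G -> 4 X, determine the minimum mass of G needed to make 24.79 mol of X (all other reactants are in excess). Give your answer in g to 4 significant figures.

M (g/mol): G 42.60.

264.0 g

n(X) = 24.79 mol
n(G) = (1/4) × 24.79 = 6.198 mol
mass = 6.198 × 42.60 = 264.0 g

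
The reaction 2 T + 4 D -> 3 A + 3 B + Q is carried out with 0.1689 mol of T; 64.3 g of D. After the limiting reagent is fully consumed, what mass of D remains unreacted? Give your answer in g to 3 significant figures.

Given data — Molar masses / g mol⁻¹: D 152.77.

12.7 g

n(T) = 0.1689 mol
n(D) = 64.30 / 152.77 = 0.4209 mol
n/ν → T: 0.08445, D: 0.1052; T is limiting.
D consumed = (4/2) × 0.1689 = 0.3378 mol
D remaining = 0.4209 − 0.3378 = 0.08310 mol
mass = 0.08310 × 152.77 = 12.70 g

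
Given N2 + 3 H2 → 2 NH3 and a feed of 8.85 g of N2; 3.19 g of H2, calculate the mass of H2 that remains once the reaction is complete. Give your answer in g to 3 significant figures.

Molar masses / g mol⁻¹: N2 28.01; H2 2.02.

1.28 g

n(N2) = 8.850 / 28.01 = 0.3160 mol
n(H2) = 3.190 / 2.02 = 1.579 mol
n/ν for N2 = 0.3160/1 = 0.3160
n/ν for H2 = 1.579/3 = 0.5263
Smallest n/ν is N2 → limiting reagent.
H2 consumed = (3/1) × 0.3160 = 0.9480 mol
H2 remaining = 1.579 − 0.9480 = 0.6310 mol
mass = 0.6310 × 2.02 = 1.275 g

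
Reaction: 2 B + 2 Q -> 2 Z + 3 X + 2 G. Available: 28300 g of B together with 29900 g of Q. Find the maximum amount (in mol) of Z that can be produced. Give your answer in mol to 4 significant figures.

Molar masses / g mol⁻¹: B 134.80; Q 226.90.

n(B) = 28300 / 134.80 = 209.9 mol
n(Q) = 29900 / 226.90 = 131.8 mol
n/ν for B = 209.9/2 = 105.0
n/ν for Q = 131.8/2 = 65.90
Smallest n/ν is Q → limiting reagent.
n(Z) = (2/2) × 131.8 = 131.8 mol

131.8 mol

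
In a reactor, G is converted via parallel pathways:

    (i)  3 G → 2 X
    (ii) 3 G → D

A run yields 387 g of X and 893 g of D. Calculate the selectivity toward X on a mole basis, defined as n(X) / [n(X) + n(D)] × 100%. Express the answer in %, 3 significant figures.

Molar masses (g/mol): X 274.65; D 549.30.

n(X) = 387 / 274.65 = 1.409 mol
n(D) = 893 / 549.30 = 1.626 mol
selectivity = 1.409/(1.409+1.626) × 100 = 46.43 %

46.4 %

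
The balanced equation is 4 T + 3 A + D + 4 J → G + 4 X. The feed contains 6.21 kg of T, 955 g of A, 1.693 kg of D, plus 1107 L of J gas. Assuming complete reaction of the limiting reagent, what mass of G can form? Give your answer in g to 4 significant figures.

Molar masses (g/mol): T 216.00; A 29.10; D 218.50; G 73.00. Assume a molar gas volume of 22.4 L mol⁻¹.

524.7 g

n(T) = 6.210×1000 / 216.00 = 28.75 mol
n(A) = 955.0 / 29.10 = 32.82 mol
n(D) = 1.693×1000 / 218.50 = 7.748 mol
n(J) = 1107 / 22.4 = 49.42 mol
n/ν → T: 7.188, A: 10.94, D: 7.748, J: 12.36; T is limiting.
n(G) = (1/4) × 28.75 = 7.188 mol
mass = 7.188 × 73.00 = 524.7 g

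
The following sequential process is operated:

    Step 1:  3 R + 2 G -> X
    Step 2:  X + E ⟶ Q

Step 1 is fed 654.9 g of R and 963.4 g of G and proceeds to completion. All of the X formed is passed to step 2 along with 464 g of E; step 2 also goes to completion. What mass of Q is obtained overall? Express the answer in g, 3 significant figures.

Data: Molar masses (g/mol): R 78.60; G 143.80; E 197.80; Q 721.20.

Step 1:
n(R) = 654.9 / 78.60 = 8.332 mol
n(G) = 963.4 / 143.80 = 6.700 mol
n/ν → R: 2.777, G: 3.350; R is limiting.
n(X) produced = (1/3) × 8.332 = 2.777 mol
Step 2:
n(X) available = 2.777 mol
n(E) = 464.0 / 197.80 = 2.346 mol
n/ν → X: 2.777, E: 2.346; E is limiting.
n(Q) = (1/1) × 2.346 = 2.346 mol
mass = 2.346 × 721.20 = 1692 g

1690 g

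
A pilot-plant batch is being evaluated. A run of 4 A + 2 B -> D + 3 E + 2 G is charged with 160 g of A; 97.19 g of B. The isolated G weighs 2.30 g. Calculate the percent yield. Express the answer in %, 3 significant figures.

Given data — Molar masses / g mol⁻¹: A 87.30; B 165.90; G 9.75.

n(A) = 160.0 / 87.30 = 1.833 mol
n(B) = 97.19 / 165.90 = 0.5858 mol
n/ν for A = 1.833/4 = 0.4583
n/ν for B = 0.5858/2 = 0.2929
Smallest n/ν is B → limiting reagent.
theoretical n(G) = (2/2) × 0.5858 = 0.5858 mol → 5.712 g
% yield = 2.30 / 5.712 × 100 = 40.27 %

40.3 %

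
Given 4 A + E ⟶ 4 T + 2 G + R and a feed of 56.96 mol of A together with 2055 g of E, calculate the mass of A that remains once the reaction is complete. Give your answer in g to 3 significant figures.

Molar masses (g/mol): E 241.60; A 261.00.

n(A) = 56.96 mol
n(E) = 2055 / 241.60 = 8.506 mol
n/ν for A = 56.96/4 = 14.24
n/ν for E = 8.506/1 = 8.506
Smallest n/ν is E → limiting reagent.
A consumed = (4/1) × 8.506 = 34.02 mol
A remaining = 56.96 − 34.02 = 22.94 mol
mass = 22.94 × 261.00 = 5987 g

5990 g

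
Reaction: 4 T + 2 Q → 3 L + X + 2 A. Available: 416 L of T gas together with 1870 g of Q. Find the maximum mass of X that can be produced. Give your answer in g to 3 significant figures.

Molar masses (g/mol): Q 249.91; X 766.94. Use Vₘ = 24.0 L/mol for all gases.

2870 g

n(T) = 416.0 / 24.0 = 17.33 mol
n(Q) = 1870 / 249.91 = 7.483 mol
n/ν for T = 17.33/4 = 4.333
n/ν for Q = 7.483/2 = 3.742
Smallest n/ν is Q → limiting reagent.
n(X) = (1/2) × 7.483 = 3.742 mol
mass = 3.742 × 766.94 = 2870 g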